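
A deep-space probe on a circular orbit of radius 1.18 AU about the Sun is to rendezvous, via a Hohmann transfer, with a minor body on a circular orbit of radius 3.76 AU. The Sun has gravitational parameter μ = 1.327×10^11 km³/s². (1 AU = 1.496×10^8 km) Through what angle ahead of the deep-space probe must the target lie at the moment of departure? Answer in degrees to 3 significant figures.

In km: r₁ = 1.18 × 1.496×10^8 = 1.76528×10^8 km; r₂ = 3.76 × 1.496×10^8 = 5.62496×10^8 km.
Semi-major axis of the transfer orbit: a_t = (1.76528×10^8 + 5.62496×10^8)/2 = 3.69512×10^8 km.
The half-period of the transfer ellipse is t = π√(a_t³/μ) = 6.1257×10^7 s.
Target angular speed ω₂ = √(μ/r₂³) = 2.7306×10^-8 rad/s.
Angle swept by the target during transfer: ω₂·t = 1.6727 rad = 95.84°.
The deep-space probe traverses 180° on the transfer ellipse, so the target must lead by 180° − 95.84° = 84.2°.

φ = 84.2°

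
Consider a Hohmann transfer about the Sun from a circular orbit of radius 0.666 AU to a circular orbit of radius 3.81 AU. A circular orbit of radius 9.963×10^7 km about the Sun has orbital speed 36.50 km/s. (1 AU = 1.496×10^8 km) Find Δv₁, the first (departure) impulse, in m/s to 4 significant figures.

From the circular-orbit relation v² = μ/r at r = 9.963×10^7 km: μ = v²r = (36.50)² × 9.963×10^7 = 1.32732×10^11 km³/s².
In km: r₁ = 0.666 × 1.496×10^8 = 9.96336×10^7 km; r₂ = 3.81 × 1.496×10^8 = 5.69976×10^8 km.
Transfer-ellipse semi-major axis a_t = (r₁ + r₂)/2 = (9.96336×10^7 + 5.69976×10^8)/2 = 3.348048×10^8 km.
Circular speed at r = 9.96336×10^7 km: v_c = √(μ/r) = 36.50 km/s.
Vis-viva on the transfer ellipse at r = 9.96336×10^7 km gives v_t = √[μ(2/r − 1/a_t)] = 47.62 km/s.
Δv₁ = |v_t − v_c| = |47.62 − 36.50| = 11.12 km/s.

Δv₁ = 11120 m/s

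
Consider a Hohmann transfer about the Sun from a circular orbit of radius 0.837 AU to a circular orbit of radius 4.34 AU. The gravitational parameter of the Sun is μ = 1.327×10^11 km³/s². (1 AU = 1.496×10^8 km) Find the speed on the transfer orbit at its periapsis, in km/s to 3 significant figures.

v = 42.2 km/s

In km: r₁ = 0.837 × 1.496×10^8 = 1.252152×10^8 km; r₂ = 4.34 × 1.496×10^8 = 6.49264×10^8 km.
The Hohmann ellipse has a_t = (r₁ + r₂)/2 = 3.872396×10^8 km.
The periapsis of the transfer ellipse is at r = 1.252152×10^8 km.
Applying v² = μ(2/r − 1/a_t): v = 42.15 km/s.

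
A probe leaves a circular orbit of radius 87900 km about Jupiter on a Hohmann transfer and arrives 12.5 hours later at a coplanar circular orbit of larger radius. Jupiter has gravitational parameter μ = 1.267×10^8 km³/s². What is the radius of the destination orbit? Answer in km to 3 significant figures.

Transfer time t = 12.5 hours = 45000 s, and t = π√(a_t³/μ).
So a_t = (μ t²/π²)^(1/3) = (1.267×10^8 × (45000)² / π²)^(1/3) = 2.9623×10^5 km.
Since a_t = (r₁ + r₂)/2, r₂ = 2a_t − r₁ = 2×2.9623×10^5 − 87900 = 5.0456×10^5 km.

r₂ = 5.05×10^5 km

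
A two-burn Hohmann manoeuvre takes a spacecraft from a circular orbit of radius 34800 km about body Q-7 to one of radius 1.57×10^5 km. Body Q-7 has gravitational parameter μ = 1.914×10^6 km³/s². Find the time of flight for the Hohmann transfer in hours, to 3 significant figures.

The Hohmann ellipse has a_t = (r₁ + r₂)/2 = 95900 km.
Half the transfer-orbit period gives t = π√(a_t³/μ) = 67440 s.
Converting: 67440 s ÷ 3600 s/hour = 18.7 hours.

t = 18.7 hours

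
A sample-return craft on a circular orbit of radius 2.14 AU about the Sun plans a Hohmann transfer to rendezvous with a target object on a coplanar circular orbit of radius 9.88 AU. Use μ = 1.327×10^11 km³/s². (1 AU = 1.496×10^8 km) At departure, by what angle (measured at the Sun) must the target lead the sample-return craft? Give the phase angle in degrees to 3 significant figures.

φ = 94.6°

In km: r₁ = 2.14 × 1.496×10^8 = 3.20144×10^8 km; r₂ = 9.88 × 1.496×10^8 = 1.478048×10^9 km.
Semi-major axis of the transfer orbit: a_t = (3.20144×10^8 + 1.478048×10^9)/2 = 8.99096×10^8 km.
Transfer time t = π√(a_t³/μ) = 2.3250×10^8 s.
Target angular speed ω₂ = √(μ/r₂³) = 6.4107×10^-9 rad/s.
Angle swept by the target during transfer: ω₂·t = 1.4905 rad = 85.40°.
The sample-return craft traverses 180° on the transfer ellipse, so the target must lead by 180° − 85.40° = 94.6°.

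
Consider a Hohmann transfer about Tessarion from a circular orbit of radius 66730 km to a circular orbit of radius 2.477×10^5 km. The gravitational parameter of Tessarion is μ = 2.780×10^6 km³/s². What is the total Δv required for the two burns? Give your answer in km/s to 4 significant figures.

Δv = 2.815 km/s

Semi-major axis of the transfer orbit: a_t = (66730 + 2.477×10^5)/2 = 1.57215×10^5 km.
At r₁ the circular-orbit speed is v₁ = √(μ/r₁) = 6.4545 km/s.
Transfer-orbit speed at r₁ (v² = μ(2/r − 1/a)): v_p = √[μ(2/r₁ − 1/a_t)] = 8.1017 km/s.
First burn Δv₁ = |v_p − v₁| = 1.647 km/s.
At r₂, v₂ = √(μ/r₂) = 3.35011 km/s.
Transfer-orbit speed at r₂: v_a = √[μ(2/r₂ − 1/a_t)] = 2.18259 km/s.
Second burn Δv₂ = |v₂ − v_a| = 1.168 km/s.
Total Δv = Δv₁ + Δv₂ = 2.815 km/s.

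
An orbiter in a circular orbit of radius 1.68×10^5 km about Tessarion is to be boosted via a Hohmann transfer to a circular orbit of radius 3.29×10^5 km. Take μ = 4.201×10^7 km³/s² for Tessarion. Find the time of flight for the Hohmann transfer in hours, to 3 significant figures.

t = 16.7 hours

Transfer-ellipse semi-major axis a_t = (r₁ + r₂)/2 = (1.680×10^5 + 3.290×10^5)/2 = 2.485×10^5 km.
Half the transfer-orbit period gives t = π√(a_t³/μ) = 60040 s.
Converting: 60040 s ÷ 3600 s/hour = 16.7 hours.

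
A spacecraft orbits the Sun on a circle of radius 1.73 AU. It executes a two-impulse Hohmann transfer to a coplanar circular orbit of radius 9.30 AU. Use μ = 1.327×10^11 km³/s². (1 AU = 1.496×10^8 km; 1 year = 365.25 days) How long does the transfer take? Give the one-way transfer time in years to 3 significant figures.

In km: r₁ = 1.73 × 1.496×10^8 = 2.58808×10^8 km; r₂ = 9.30 × 1.496×10^8 = 1.39128×10^9 km.
Semi-major axis of the transfer orbit: a_t = (2.58808×10^8 + 1.39128×10^9)/2 = 8.25044×10^8 km.
Half the transfer-orbit period gives t = π√(a_t³/μ) = 2.044×10^8 s.
Converting: 2.044×10^8 s ÷ 3.15576×10^7 s/year (365.25 × 86400) = 6.48 years.

t = 6.48 years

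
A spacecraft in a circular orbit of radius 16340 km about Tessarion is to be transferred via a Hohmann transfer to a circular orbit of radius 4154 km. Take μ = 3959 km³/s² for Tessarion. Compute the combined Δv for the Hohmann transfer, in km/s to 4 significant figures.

The Hohmann ellipse has a_t = (r₁ + r₂)/2 = 10247 km.
At r₁ the circular-orbit speed is v₁ = √(μ/r₁) = 0.49223 km/s.
On the transfer ellipse at r₁, vis-viva equation gives v_a = √[μ(2/r₁ − 1/a_t)] = 0.31340 km/s.
First burn Δv₁ = |v_a − v₁| = 0.17883 km/s.
At r₂, v₂ = √(μ/r₂) = 0.9762465 km/s.
Transfer-orbit speed at r₂: v_p = √[μ(2/r₂ − 1/a_t)] = 1.232784 km/s.
Second burn Δv₂ = |v₂ − v_p| = 0.25654 km/s.
Total Δv = Δv₁ + Δv₂ = 0.4354 km/s.

Δv = 0.4354 km/s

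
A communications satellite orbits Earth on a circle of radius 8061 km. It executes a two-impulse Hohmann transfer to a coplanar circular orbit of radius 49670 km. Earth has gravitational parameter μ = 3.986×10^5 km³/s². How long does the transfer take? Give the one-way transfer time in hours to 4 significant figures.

t = 6.779 hours

Transfer-ellipse semi-major axis a_t = (r₁ + r₂)/2 = (8061 + 49670)/2 = 28865.5 km.
By Kepler's third law the transfer-orbit period is T = 2π√(a_t³/μ), so t = T/2 = 24403 s.
Converting: 24403 s ÷ 3600 s/hour = 6.779 hours.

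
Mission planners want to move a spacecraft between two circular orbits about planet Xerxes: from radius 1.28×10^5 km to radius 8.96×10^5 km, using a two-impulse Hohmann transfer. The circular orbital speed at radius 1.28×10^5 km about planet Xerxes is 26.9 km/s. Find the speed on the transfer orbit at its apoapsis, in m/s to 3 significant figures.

From the circular-orbit relation v² = μ/r at r = 1.28×10^5 km: μ = v²r = (26.9)² × 1.28×10^5 = 9.26221×10^7 km³/s².
Transfer-ellipse semi-major axis a_t = (r₁ + r₂)/2 = (1.280×10^5 + 8.960×10^5)/2 = 5.120×10^5 km.
The apoapsis of the transfer ellipse is at r = 8.960×10^5 km.
Applying v² = μ(2/r − 1/a_t): v = 5.084 km/s.

v = 5080 m/s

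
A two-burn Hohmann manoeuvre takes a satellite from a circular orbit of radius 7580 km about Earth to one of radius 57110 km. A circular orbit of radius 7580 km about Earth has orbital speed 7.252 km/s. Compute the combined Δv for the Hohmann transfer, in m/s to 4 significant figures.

From the circular-orbit relation v² = μ/r at r = 7580 km: μ = v²r = (7.252)² × 7580 = 3.98644×10^5 km³/s².
Transfer-ellipse semi-major axis a_t = (r₁ + r₂)/2 = (7580 + 57110)/2 = 32345 km.
Circular speed at r₁: v₁ = √(μ/r₁) = √(3.98644×10^5/7580) = 7.252 km/s.
On the transfer ellipse at r₁, v² = μ(2/r − 1/a) gives v_p = √[μ(2/r₁ − 1/a_t)] = 9.636 km/s.
First burn Δv₁ = |v_p − v₁| = 2.384 km/s.
At r₂, v₂ = √(μ/r₂) = 2.642 km/s.
Transfer-orbit speed at r₂: v_a = √[μ(2/r₂ − 1/a_t)] = 1.279 km/s.
Second burn Δv₂ = |v₂ − v_a| = 1.363 km/s.
Total Δv = Δv₁ + Δv₂ = 3.747 km/s.

Δv = 3747 m/s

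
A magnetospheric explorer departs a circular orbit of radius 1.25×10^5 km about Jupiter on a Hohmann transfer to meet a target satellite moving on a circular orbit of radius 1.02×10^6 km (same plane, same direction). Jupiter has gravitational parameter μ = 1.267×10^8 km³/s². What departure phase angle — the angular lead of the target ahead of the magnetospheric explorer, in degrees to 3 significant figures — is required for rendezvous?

The Hohmann ellipse has a_t = (r₁ + r₂)/2 = 5.725×10^5 km.
Transfer time t = π√(a_t³/μ) = 1.209×10^5 s.
The target's mean motion on its circular orbit is ω₂ = √(μ/r₂³) = 1.093×10^-5 rad/s.
Angle swept by the target during transfer: ω₂·t = 1.321 rad = 75.69°.
The magnetospheric explorer traverses 180° on the transfer ellipse, so the target must lead by 180° − 75.69° = 104°.

φ = 104°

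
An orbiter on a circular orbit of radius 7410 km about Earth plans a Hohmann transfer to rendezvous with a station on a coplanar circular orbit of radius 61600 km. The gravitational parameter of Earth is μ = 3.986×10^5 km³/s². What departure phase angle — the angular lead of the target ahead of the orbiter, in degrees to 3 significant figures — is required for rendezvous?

The Hohmann ellipse has a_t = (r₁ + r₂)/2 = 34505 km.
The half-period of the transfer ellipse is t = π√(a_t³/μ) = 31890 s.
The target's mean motion on its circular orbit is ω₂ = √(μ/r₂³) = 4.130×10^-5 rad/s.
Angle swept by the target during transfer: ω₂·t = 1.317 rad = 75.46°.
The orbiter traverses 180° on the transfer ellipse, so the target must lead by 180° − 75.46° = 105°.

φ = 105°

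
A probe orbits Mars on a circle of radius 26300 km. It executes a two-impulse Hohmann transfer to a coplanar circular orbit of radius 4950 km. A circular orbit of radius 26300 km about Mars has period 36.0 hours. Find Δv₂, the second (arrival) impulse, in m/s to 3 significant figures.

From Kepler's third law T² = 4π²r³/μ at r = 26300 km, T = 36.0 hours = 36.0 × 3600 s = 1.296×10^5 s: μ = 4π²r³/T² = 42758.0 km³/s².
Transfer-ellipse semi-major axis a_t = (r₁ + r₂)/2 = (26300 + 4950)/2 = 15625 km.
On the circular orbit at r = 4950 km, v_c = √(μ/r) = 2.939 km/s.
Transfer-orbit speed at the same r (vis-viva, a = a_t): v_t = √[μ(2/r − 1/a_t)] = 3.813 km/s.
Δv₂ = |v_t − v_c| = |3.813 − 2.939| = 0.8740 km/s.

Δv₂ = 874 m/s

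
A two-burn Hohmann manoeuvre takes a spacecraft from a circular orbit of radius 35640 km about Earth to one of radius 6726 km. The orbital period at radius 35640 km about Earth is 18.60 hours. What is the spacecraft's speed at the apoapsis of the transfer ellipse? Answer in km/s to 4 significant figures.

v = 1.884 km/s

From Kepler's third law T² = 4π²r³/μ at r = 35640 km, T = 18.60 hours = 18.60 × 3600 s = 66960 s: μ = 4π²r³/T² = 3.98604×10^5 km³/s².
The Hohmann ellipse has a_t = (r₁ + r₂)/2 = 21183 km.
The apoapsis of the transfer ellipse is at r = 35640 km.
Vis-viva: v = √[μ(2/r − 1/a_t)] = √[3.98604×10^5 × (2/35640 − 1/21183)] = 1.884 km/s.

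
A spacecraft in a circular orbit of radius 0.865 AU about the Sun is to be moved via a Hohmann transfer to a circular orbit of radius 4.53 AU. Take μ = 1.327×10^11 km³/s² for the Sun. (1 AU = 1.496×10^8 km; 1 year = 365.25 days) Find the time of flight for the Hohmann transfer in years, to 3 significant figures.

t = 2.22 years

In km: r₁ = 0.865 × 1.496×10^8 = 1.29404×10^8 km; r₂ = 4.53 × 1.496×10^8 = 6.77688×10^8 km.
Semi-major axis of the transfer orbit: a_t = (1.29404×10^8 + 6.77688×10^8)/2 = 4.03546×10^8 km.
Transfer time t = π√(a_t³/μ) = π√((4.03546×10^8)³ / 1.327×10^11) = 6.991×10^7 s.
Converting: 6.991×10^7 s ÷ 3.15576×10^7 s/year (365.25 × 86400) = 2.22 years.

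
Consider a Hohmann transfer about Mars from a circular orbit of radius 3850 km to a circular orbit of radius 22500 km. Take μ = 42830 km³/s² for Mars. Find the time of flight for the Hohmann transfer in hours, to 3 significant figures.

Transfer-ellipse semi-major axis a_t = (r₁ + r₂)/2 = (3850 + 22500)/2 = 13175 km.
By Kepler's third law the transfer-orbit period is T = 2π√(a_t³/μ), so t = T/2 = 22960 s.
Converting: 22960 s ÷ 3600 s/hour = 6.38 hours.

t = 6.38 hours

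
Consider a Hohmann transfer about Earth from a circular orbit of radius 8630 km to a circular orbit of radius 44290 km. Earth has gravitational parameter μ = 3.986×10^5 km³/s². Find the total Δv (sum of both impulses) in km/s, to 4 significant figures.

The Hohmann ellipse has a_t = (r₁ + r₂)/2 = 26460 km.
At r₁ the circular-orbit speed is v₁ = √(μ/r₁) = 6.7962 km/s.
On the transfer ellipse at r₁, v² = μ(2/r − 1/a) gives v_p = √[μ(2/r₁ − 1/a_t)] = 8.7927 km/s.
First burn Δv₁ = |v_p − v₁| = 1.9965 km/s.
Circular speed at r₂: v₂ = √(μ/r₂) = 3.0000 km/s.
Transfer-orbit speed at r₂: v_a = √[μ(2/r₂ − 1/a_t)] = 1.7133 km/s.
Second burn Δv₂ = |v₂ − v_a| = 1.2867 km/s.
Δv = Δv₁ + Δv₂ = 1.9965 + 1.2867 = 3.283 km/s.

Δv = 3.283 km/s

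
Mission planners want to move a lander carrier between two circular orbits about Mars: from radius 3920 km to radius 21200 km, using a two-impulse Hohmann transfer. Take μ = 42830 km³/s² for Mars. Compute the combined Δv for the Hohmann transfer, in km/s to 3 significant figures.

Transfer-ellipse semi-major axis a_t = (r₁ + r₂)/2 = (3920 + 21200)/2 = 12560 km.
At r₁ the circular-orbit speed is v₁ = √(μ/r₁) = 3.305 km/s.
On the transfer ellipse at r₁, vis-viva gives v_p = √[μ(2/r₁ − 1/a_t)] = 4.294 km/s.
First burn Δv₁ = |v_p − v₁| = 0.9890 km/s.
At r₂, v₂ = √(μ/r₂) = 1.4214 km/s.
Transfer-orbit speed at r₂: v_a = √[μ(2/r₂ − 1/a_t)] = 0.79406 km/s.
Second burn Δv₂ = |v₂ − v_a| = 0.6273 km/s.
Δv = Δv₁ + Δv₂ = 0.9890 + 0.6273 = 1.616 km/s.

Δv = 1.62 km/s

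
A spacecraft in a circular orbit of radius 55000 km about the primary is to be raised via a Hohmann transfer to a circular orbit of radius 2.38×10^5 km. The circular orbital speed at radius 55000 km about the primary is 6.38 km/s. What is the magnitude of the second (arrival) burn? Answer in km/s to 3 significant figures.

From the circular-orbit relation v² = μ/r at r = 55000 km: μ = v²r = (6.38)² × 55000 = 2.23874×10^6 km³/s².
The Hohmann ellipse has a_t = (r₁ + r₂)/2 = 1.465×10^5 km.
Circular speed at r = 2.380×10^5 km: v_c = √(μ/r) = 3.067 km/s.
Vis-viva on the transfer ellipse at r = 2.380×10^5 km gives v_t = √[μ(2/r − 1/a_t)] = 1.879 km/s.
Δv₂ = |v_t − v_c| = |1.879 − 3.067| = 1.188 km/s.

Δv₂ = 1.19 km/s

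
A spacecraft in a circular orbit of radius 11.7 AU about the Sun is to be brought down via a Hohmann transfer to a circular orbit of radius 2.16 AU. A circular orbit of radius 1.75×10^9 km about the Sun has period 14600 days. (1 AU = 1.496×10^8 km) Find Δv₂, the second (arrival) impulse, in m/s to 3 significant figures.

Δv₂ = 6070 m/s

From Kepler's third law T² = 4π²r³/μ at r = 1.75×10^9 km, T = 14600 days = 14600 × 86400 s = 1.26144×10^9 s: μ = 4π²r³/T² = 1.32966×10^11 km³/s².
In km: r₁ = 11.7 × 1.496×10^8 = 1.75032×10^9 km; r₂ = 2.16 × 1.496×10^8 = 3.23136×10^8 km.
Transfer-ellipse semi-major axis a_t = (r₁ + r₂)/2 = (1.75032×10^9 + 3.23136×10^8)/2 = 1.036728×10^9 km.
On the circular orbit at r = 3.23136×10^8 km, v_c = √(μ/r) = 20.285 km/s.
Vis-viva on the transfer ellipse at r = 3.23136×10^8 km gives v_t = √[μ(2/r − 1/a_t)] = 26.357 km/s.
Δv₂ = |v_t − v_c| = |26.357 − 20.285| = 6.072 km/s.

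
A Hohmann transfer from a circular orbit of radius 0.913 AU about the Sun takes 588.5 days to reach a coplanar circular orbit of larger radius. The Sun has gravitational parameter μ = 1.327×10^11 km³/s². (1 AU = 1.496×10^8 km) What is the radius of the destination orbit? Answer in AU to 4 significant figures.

In km: r₁ = 0.913 × 1.496×10^8 = 1.365848×10^8 km.
Transfer time t = 588.5 days = 5.08464×10^7 s, and t = π√(a_t³/μ).
So a_t = (μ t²/π²)^(1/3) = (1.327×10^11 × (5.08464×10^7)² / π²)^(1/3) = 3.2636×10^8 km.
Since a_t = (r₁ + r₂)/2, r₂ = 2a_t − r₁ = 2×3.2636×10^8 − 1.365848×10^8 = 5.161352×10^8 km.
In AU: r₂ = 5.161352×10^8 / 1.496×10^8 = 3.450 AU.

r₂ = 3.450 AU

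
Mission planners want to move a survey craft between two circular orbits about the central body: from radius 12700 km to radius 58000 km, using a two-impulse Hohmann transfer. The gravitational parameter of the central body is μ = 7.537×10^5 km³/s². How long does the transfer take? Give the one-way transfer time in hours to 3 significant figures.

t = 6.68 hours

The Hohmann ellipse has a_t = (r₁ + r₂)/2 = 35350 km.
Transfer time t = π√(a_t³/μ) = π√((35350)³ / 7.537×10^5) = 24050 s.
Converting: 24050 s ÷ 3600 s/hour = 6.68 hours.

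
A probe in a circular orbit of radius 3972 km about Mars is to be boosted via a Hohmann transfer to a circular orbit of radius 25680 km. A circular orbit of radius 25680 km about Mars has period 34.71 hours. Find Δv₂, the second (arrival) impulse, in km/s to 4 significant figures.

Δv₂ = 0.6229 km/s

From Kepler's third law T² = 4π²r³/μ at r = 25680 km, T = 34.71 hours = 34.71 × 3600 s = 1.24956×10^5 s: μ = 4π²r³/T² = 42818.4 km³/s².
The Hohmann ellipse has a_t = (r₁ + r₂)/2 = 14826 km.
Circular speed at r = 25680 km: v_c = √(μ/r) = 1.2913 km/s.
Vis-viva on the transfer ellipse at r = 25680 km gives v_t = √[μ(2/r − 1/a_t)] = 0.66836 km/s.
Δv₂ = |v_t − v_c| = |0.66836 − 1.2913| = 0.6229 km/s.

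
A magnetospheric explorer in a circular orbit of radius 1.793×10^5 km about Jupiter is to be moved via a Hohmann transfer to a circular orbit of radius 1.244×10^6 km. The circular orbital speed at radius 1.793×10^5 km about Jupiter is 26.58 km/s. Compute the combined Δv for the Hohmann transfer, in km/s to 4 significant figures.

Δv = 13.59 km/s

From the circular-orbit relation v² = μ/r at r = 1.793×10^5 km: μ = v²r = (26.58)² × 1.793×10^5 = 1.26675×10^8 km³/s².
The Hohmann ellipse has a_t = (r₁ + r₂)/2 = 7.1165×10^5 km.
Circular speed at r₁: v₁ = √(μ/r₁) = √(1.26675×10^8/1.793×10^5) = 26.580 km/s.
On the transfer ellipse at r₁, vis-viva equation gives v_p = √[μ(2/r₁ − 1/a_t)] = 35.142 km/s.
First burn Δv₁ = |v_p − v₁| = 8.562 km/s.
Circular speed at r₂: v₂ = √(μ/r₂) = 10.091 km/s.
Transfer-orbit speed at r₂: v_a = √[μ(2/r₂ − 1/a_t)] = 5.0651 km/s.
Second burn Δv₂ = |v₂ − v_a| = 5.026 km/s.
Total Δv = Δv₁ + Δv₂ = 13.59 km/s.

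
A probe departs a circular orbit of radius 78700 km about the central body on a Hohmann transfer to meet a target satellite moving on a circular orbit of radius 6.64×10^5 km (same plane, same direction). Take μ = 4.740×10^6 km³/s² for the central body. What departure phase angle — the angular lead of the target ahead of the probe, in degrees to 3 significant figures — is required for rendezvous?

φ = 105°

Semi-major axis of the transfer orbit: a_t = (78700 + 6.640×10^5)/2 = 3.7135×10^5 km.
The half-period of the transfer ellipse is t = π√(a_t³/μ) = 3.2654×10^5 s.
Target angular speed ω₂ = √(μ/r₂³) = 4.0238×10^-6 rad/s.
Angle swept by the target during transfer: ω₂·t = 1.3139 rad = 75.28°.
Arrival is 180° from departure on the ellipse, so φ = 180° − 75.28° = 105°.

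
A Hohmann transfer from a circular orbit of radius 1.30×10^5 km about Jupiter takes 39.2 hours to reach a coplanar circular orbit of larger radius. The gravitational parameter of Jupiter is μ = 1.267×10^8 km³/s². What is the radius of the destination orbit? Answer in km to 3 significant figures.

Transfer time t = 39.2 hours = 1.4112×10^5 s, and t = π√(a_t³/μ).
So a_t = (μ t²/π²)^(1/3) = (1.267×10^8 × (1.4112×10^5)² / π²)^(1/3) = 6.3467×10^5 km.
Since a_t = (r₁ + r₂)/2, r₂ = 2a_t − r₁ = 2×6.3467×10^5 − 1.300×10^5 = 1.13934×10^6 km.

r₂ = 1.14×10^6 km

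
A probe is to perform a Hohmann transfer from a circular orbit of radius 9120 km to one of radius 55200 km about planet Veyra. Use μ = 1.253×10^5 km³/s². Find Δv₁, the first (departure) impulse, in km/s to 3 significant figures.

Δv₁ = 1.15 km/s

Semi-major axis of the transfer orbit: a_t = (9120 + 55200)/2 = 32160 km.
Circular speed at r = 9120 km: v_c = √(μ/r) = 3.706620 km/s.
Vis-viva on the transfer ellipse at r = 9120 km gives v_t = √[μ(2/r − 1/a_t)] = 4.856123 km/s.
Δv₁ = |v_t − v_c| = |4.856123 − 3.706620| = 1.150 km/s.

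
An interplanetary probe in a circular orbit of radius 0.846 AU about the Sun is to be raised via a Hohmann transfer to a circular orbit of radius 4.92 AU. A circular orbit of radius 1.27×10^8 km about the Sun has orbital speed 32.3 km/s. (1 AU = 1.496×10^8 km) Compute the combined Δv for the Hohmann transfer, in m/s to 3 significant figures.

Δv = 16100 m/s

From the circular-orbit relation v² = μ/r at r = 1.27×10^8 km: μ = v²r = (32.3)² × 1.27×10^8 = 1.32498×10^11 km³/s².
In km: r₁ = 0.846 × 1.496×10^8 = 1.265616×10^8 km; r₂ = 4.92 × 1.496×10^8 = 7.36032×10^8 km.
Transfer-ellipse semi-major axis a_t = (r₁ + r₂)/2 = (1.265616×10^8 + 7.36032×10^8)/2 = 4.312968×10^8 km.
At r₁ the circular-orbit speed is v₁ = √(μ/r₁) = 32.356 km/s.
On the transfer ellipse at r₁, vis-viva equation gives v_p = √[μ(2/r₁ − 1/a_t)] = 42.268 km/s.
First burn Δv₁ = |v_p − v₁| = 9.912 km/s.
At r₂, v₂ = √(μ/r₂) = 13.417 km/s.
Transfer-orbit speed at r₂: v_a = √[μ(2/r₂ − 1/a_t)] = 7.2681 km/s.
Second burn Δv₂ = |v₂ − v_a| = 6.149 km/s.
Δv = Δv₁ + Δv₂ = 9.912 + 6.149 = 16.06 km/s.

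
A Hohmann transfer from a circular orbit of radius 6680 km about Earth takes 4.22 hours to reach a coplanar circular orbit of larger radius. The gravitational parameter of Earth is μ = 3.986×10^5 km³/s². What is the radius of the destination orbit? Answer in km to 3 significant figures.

r₂ = 35400 km

Transfer time t = 4.22 hours = 15192 s, and t = π√(a_t³/μ).
So a_t = (μ t²/π²)^(1/3) = (3.986×10^5 × (15192)² / π²)^(1/3) = 21045 km.
Since a_t = (r₁ + r₂)/2, r₂ = 2a_t − r₁ = 2×21045 − 6680 = 35410 km.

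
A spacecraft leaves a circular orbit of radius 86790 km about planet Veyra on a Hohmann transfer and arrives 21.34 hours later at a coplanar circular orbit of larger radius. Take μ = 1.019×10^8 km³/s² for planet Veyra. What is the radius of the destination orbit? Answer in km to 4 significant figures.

r₂ = 7.002×10^5 km

Transfer time t = 21.34 hours = 76824 s, and t = π√(a_t³/μ).
So a_t = (μ t²/π²)^(1/3) = (1.019×10^8 × (76824)² / π²)^(1/3) = 3.9351×10^5 km.
Since a_t = (r₁ + r₂)/2, r₂ = 2a_t − r₁ = 2×3.9351×10^5 − 86790 = 7.0023×10^5 km.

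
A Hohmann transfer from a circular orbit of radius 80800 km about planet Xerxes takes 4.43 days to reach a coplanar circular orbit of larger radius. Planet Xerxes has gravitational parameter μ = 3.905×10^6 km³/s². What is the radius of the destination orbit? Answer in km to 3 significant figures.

Transfer time t = 4.43 days = 3.82752×10^5 s, and t = π√(a_t³/μ).
So a_t = (μ t²/π²)^(1/3) = (3.905×10^6 × (3.82752×10^5)² / π²)^(1/3) = 3.8701×10^5 km.
Since a_t = (r₁ + r₂)/2, r₂ = 2a_t − r₁ = 2×3.8701×10^5 − 80800 = 6.9322×10^5 km.

r₂ = 6.93×10^5 km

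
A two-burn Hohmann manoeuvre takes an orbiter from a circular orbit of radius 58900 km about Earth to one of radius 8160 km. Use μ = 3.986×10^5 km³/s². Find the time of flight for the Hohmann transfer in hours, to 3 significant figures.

Semi-major axis of the transfer orbit: a_t = (58900 + 8160)/2 = 33530 km.
By Kepler's third law the transfer-orbit period is T = 2π√(a_t³/μ), so t = T/2 = 30550 s.
Converting: 30550 s ÷ 3600 s/hour = 8.49 hours.

t = 8.49 hours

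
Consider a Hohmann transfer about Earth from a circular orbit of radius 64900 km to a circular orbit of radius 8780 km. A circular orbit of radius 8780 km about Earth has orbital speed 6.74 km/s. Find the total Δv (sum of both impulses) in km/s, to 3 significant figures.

From the circular-orbit relation v² = μ/r at r = 8780 km: μ = v²r = (6.74)² × 8780 = 3.98854×10^5 km³/s².
Semi-major axis of the transfer orbit: a_t = (64900 + 8780)/2 = 36840 km.
At r₁ the circular-orbit speed is v₁ = √(μ/r₁) = 2.479 km/s.
On the transfer ellipse at r₁, v² = μ(2/r − 1/a) gives v_a = √[μ(2/r₁ − 1/a_t)] = 1.210 km/s.
First burn Δv₁ = |v_a − v₁| = 1.269 km/s.
At r₂, v₂ = √(μ/r₂) = 6.740 km/s.
Transfer-orbit speed at r₂: v_p = √[μ(2/r₂ − 1/a_t)] = 8.946 km/s.
Second burn Δv₂ = |v₂ − v_p| = 2.206 km/s.
Δv = Δv₁ + Δv₂ = 1.269 + 2.206 = 3.475 km/s.

Δv = 3.47 km/s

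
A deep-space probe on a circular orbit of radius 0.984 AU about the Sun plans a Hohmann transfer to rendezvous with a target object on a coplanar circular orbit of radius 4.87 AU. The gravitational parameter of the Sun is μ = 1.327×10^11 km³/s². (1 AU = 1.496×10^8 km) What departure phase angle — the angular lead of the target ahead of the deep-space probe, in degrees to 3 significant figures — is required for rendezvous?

φ = 96.1°

In km: r₁ = 0.984 × 1.496×10^8 = 1.472064×10^8 km; r₂ = 4.87 × 1.496×10^8 = 7.28552×10^8 km.
Semi-major axis of the transfer orbit: a_t = (1.472064×10^8 + 7.28552×10^8)/2 = 4.378792×10^8 km.
Transfer time t = π√(a_t³/μ) = 7.9022×10^7 s.
The target's mean motion on its circular orbit is ω₂ = √(μ/r₂³) = 1.8524×10^-8 rad/s.
Angle swept by the target during transfer: ω₂·t = 1.4638 rad = 83.87°.
The deep-space probe traverses 180° on the transfer ellipse, so the target must lead by 180° − 83.87° = 96.1°.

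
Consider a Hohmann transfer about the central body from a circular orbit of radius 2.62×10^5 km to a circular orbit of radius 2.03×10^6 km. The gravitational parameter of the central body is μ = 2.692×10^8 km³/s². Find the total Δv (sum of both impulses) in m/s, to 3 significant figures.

Δv = 16600 m/s

Transfer-ellipse semi-major axis a_t = (r₁ + r₂)/2 = (2.620×10^5 + 2.030×10^6)/2 = 1.146×10^6 km.
Circular speed at r₁: v₁ = √(μ/r₁) = √(2.692×10^8/2.620×10^5) = 32.05 km/s.
On the transfer ellipse at r₁, vis-viva equation gives v_p = √[μ(2/r₁ − 1/a_t)] = 42.66 km/s.
First burn Δv₁ = |v_p − v₁| = 10.61 km/s.
At r₂, v₂ = √(μ/r₂) = 11.516 km/s.
Transfer-orbit speed at r₂: v_a = √[μ(2/r₂ − 1/a_t)] = 5.5061 km/s.
Second burn Δv₂ = |v₂ − v_a| = 6.010 km/s.
Total Δv = Δv₁ + Δv₂ = 16.62 km/s.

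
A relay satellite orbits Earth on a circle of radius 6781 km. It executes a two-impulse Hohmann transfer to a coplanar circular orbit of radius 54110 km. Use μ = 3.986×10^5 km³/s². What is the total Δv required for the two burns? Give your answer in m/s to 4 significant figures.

Semi-major axis of the transfer orbit: a_t = (6781 + 54110)/2 = 30445.5 km.
At r₁ the circular-orbit speed is v₁ = √(μ/r₁) = 7.6669 km/s.
On the transfer ellipse at r₁, vis-viva gives v_p = √[μ(2/r₁ − 1/a_t)] = 10.221 km/s.
First burn Δv₁ = |v_p − v₁| = 2.554 km/s.
Circular speed at r₂: v₂ = √(μ/r₂) = 2.714 km/s.
Transfer-orbit speed at r₂: v_a = √[μ(2/r₂ − 1/a_t)] = 1.281 km/s.
Second burn Δv₂ = |v₂ − v_a| = 1.433 km/s.
Δv = Δv₁ + Δv₂ = 2.554 + 1.433 = 3.987 km/s.

Δv = 3987 m/s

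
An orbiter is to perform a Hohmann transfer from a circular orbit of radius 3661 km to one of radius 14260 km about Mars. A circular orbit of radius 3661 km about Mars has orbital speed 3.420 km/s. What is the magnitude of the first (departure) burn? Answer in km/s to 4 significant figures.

From the circular-orbit relation v² = μ/r at r = 3661 km: μ = v²r = (3.420)² × 3661 = 42820.5 km³/s².
Semi-major axis of the transfer orbit: a_t = (3661 + 14260)/2 = 8960.5 km.
On the circular orbit at r = 3661 km, v_c = √(μ/r) = 3.4200 km/s.
Transfer-orbit speed at the same r (vis-viva, a = a_t): v_t = √[μ(2/r − 1/a_t)] = 4.3144 km/s.
Δv₁ = |v_t − v_c| = |4.3144 − 3.4200| = 0.8944 km/s.

Δv₁ = 0.8944 km/s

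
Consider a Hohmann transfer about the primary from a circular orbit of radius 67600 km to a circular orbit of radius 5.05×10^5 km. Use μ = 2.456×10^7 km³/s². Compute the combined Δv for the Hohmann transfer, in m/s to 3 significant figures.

Δv = 9840 m/s

Semi-major axis of the transfer orbit: a_t = (67600 + 5.050×10^5)/2 = 2.863×10^5 km.
Circular speed at r₁: v₁ = √(μ/r₁) = √(2.456×10^7/67600) = 19.061 km/s.
On the transfer ellipse at r₁, v² = μ(2/r − 1/a) gives v_p = √[μ(2/r₁ − 1/a_t)] = 25.315 km/s.
First burn Δv₁ = |v_p − v₁| = 6.254 km/s.
Circular speed at r₂: v₂ = √(μ/r₂) = 6.974 km/s.
Transfer-orbit speed at r₂: v_a = √[μ(2/r₂ − 1/a_t)] = 3.389 km/s.
Second burn Δv₂ = |v₂ − v_a| = 3.585 km/s.
Δv = Δv₁ + Δv₂ = 6.254 + 3.585 = 9.839 km/s.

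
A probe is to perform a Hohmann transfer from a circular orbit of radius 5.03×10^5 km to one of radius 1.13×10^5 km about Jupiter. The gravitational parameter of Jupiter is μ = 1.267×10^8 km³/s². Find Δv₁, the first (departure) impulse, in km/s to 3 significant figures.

Δv₁ = 6.26 km/s

The Hohmann ellipse has a_t = (r₁ + r₂)/2 = 3.080×10^5 km.
Circular speed at r = 5.030×10^5 km: v_c = √(μ/r) = 15.871 km/s.
Transfer-orbit speed at the same r (vis-viva, a = a_t): v_t = √[μ(2/r − 1/a_t)] = 9.6132 km/s.
Δv₁ = |v_t − v_c| = |9.6132 − 15.871| = 6.258 km/s.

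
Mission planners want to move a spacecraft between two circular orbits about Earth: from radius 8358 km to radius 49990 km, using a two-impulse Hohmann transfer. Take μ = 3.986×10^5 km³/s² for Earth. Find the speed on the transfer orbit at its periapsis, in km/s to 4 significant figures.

v = 9.040 km/s

Transfer-ellipse semi-major axis a_t = (r₁ + r₂)/2 = (8358 + 49990)/2 = 29174 km.
At periapsis, r = 8358 km.
From the vis-viva equation, v = √[μ(2/r − 1/a_t)] = 9.040 km/s.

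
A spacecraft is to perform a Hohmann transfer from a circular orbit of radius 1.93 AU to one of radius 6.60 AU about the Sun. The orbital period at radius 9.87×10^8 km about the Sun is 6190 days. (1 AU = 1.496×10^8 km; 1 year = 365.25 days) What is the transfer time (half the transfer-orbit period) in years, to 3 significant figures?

From Kepler's third law T² = 4π²r³/μ at r = 9.87×10^8 km, T = 6190 days = 6190 × 86400 s = 5.34816×10^8 s: μ = 4π²r³/T² = 1.32710×10^11 km³/s².
In km: r₁ = 1.93 × 1.496×10^8 = 2.88728×10^8 km; r₂ = 6.60 × 1.496×10^8 = 9.8736×10^8 km.
The Hohmann ellipse has a_t = (r₁ + r₂)/2 = 6.38044×10^8 km.
Half the transfer-orbit period gives t = π√(a_t³/μ) = 1.390×10^8 s.
Converting: 1.390×10^8 s ÷ 3.15576×10^7 s/year (365.25 × 86400) = 4.40 years.

t = 4.40 years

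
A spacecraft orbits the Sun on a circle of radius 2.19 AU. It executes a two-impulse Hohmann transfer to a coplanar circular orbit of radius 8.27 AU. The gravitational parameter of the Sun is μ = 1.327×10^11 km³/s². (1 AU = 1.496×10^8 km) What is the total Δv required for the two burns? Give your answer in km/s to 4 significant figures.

In km: r₁ = 2.19 × 1.496×10^8 = 3.27624×10^8 km; r₂ = 8.27 × 1.496×10^8 = 1.237192×10^9 km.
Semi-major axis of the transfer orbit: a_t = (3.27624×10^8 + 1.237192×10^9)/2 = 7.82408×10^8 km.
At r₁ the circular-orbit speed is v₁ = √(μ/r₁) = 20.126 km/s.
On the transfer ellipse at r₁, vis-viva gives v_p = √[μ(2/r₁ − 1/a_t)] = 25.308 km/s.
First burn Δv₁ = |v_p − v₁| = 5.182 km/s.
At r₂, v₂ = √(μ/r₂) = 10.357 km/s.
Transfer-orbit speed at r₂: v_a = √[μ(2/r₂ − 1/a_t)] = 6.7017 km/s.
Second burn Δv₂ = |v₂ − v_a| = 3.655 km/s.
Total Δv = Δv₁ + Δv₂ = 8.837 km/s.

Δv = 8.837 km/s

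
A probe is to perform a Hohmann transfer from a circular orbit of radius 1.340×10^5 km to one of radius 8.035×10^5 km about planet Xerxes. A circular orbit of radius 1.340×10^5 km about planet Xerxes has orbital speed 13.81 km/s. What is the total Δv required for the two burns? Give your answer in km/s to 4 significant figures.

From the circular-orbit relation v² = μ/r at r = 1.340×10^5 km: μ = v²r = (13.81)² × 1.340×10^5 = 2.55560×10^7 km³/s².
The Hohmann ellipse has a_t = (r₁ + r₂)/2 = 4.6875×10^5 km.
At r₁ the circular-orbit speed is v₁ = √(μ/r₁) = 13.810 km/s.
On the transfer ellipse at r₁, vis-viva gives v_p = √[μ(2/r₁ − 1/a_t)] = 18.081 km/s.
First burn Δv₁ = |v_p − v₁| = 4.271 km/s.
Circular speed at r₂: v₂ = √(μ/r₂) = 5.6397 km/s.
Transfer-orbit speed at r₂: v_a = √[μ(2/r₂ − 1/a_t)] = 3.0153 km/s.
Second burn Δv₂ = |v₂ − v_a| = 2.624 km/s.
Δv = Δv₁ + Δv₂ = 4.271 + 2.624 = 6.895 km/s.

Δv = 6.895 km/s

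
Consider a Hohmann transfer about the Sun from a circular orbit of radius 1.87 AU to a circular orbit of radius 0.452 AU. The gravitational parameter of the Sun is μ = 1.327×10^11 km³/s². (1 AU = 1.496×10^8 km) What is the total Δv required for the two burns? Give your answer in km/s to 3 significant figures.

Δv = 20.1 km/s

In km: r₁ = 1.87 × 1.496×10^8 = 2.79752×10^8 km; r₂ = 0.452 × 1.496×10^8 = 6.76192×10^7 km.
Semi-major axis of the transfer orbit: a_t = (2.79752×10^8 + 6.76192×10^7)/2 = 1.736856×10^8 km.
At r₁ the circular-orbit speed is v₁ = √(μ/r₁) = 21.78 km/s.
Transfer-orbit speed at r₁ (vis-viva): v_a = √[μ(2/r₁ − 1/a_t)] = 13.59 km/s.
First burn Δv₁ = |v_a − v₁| = 8.190 km/s.
At r₂, v₂ = √(μ/r₂) = 44.30 km/s.
Transfer-orbit speed at r₂: v_p = √[μ(2/r₂ − 1/a_t)] = 56.22 km/s.
Second burn Δv₂ = |v₂ − v_p| = 11.92 km/s.
Δv = Δv₁ + Δv₂ = 8.190 + 11.92 = 20.11 km/s.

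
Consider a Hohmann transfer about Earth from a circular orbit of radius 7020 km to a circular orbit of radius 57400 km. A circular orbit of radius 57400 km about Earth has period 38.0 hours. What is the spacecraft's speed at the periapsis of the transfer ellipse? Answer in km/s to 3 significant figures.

v = 10.1 km/s

From Kepler's third law T² = 4π²r³/μ at r = 57400 km, T = 38.0 hours = 38.0 × 3600 s = 1.368×10^5 s: μ = 4π²r³/T² = 3.98954×10^5 km³/s².
Semi-major axis of the transfer orbit: a_t = (7020 + 57400)/2 = 32210 km.
The periapsis of the transfer ellipse is at r = 7020 km.
From the vis-viva equation, v = √[μ(2/r − 1/a_t)] = 10.06 km/s.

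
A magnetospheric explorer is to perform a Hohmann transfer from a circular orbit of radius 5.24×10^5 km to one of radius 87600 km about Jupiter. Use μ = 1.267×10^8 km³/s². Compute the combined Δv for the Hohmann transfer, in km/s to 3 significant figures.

Transfer-ellipse semi-major axis a_t = (r₁ + r₂)/2 = (5.240×10^5 + 87600)/2 = 3.058×10^5 km.
Circular speed at r₁: v₁ = √(μ/r₁) = √(1.267×10^8/5.240×10^5) = 15.55 km/s.
On the transfer ellipse at r₁, v² = μ(2/r − 1/a) gives v_a = √[μ(2/r₁ − 1/a_t)] = 8.323 km/s.
First burn Δv₁ = |v_a − v₁| = 7.227 km/s.
At r₂, v₂ = √(μ/r₂) = 38.03 km/s.
Transfer-orbit speed at r₂: v_p = √[μ(2/r₂ − 1/a_t)] = 49.78 km/s.
Second burn Δv₂ = |v₂ − v_p| = 11.75 km/s.
Δv = Δv₁ + Δv₂ = 7.227 + 11.75 = 18.98 km/s.

Δv = 19.0 km/s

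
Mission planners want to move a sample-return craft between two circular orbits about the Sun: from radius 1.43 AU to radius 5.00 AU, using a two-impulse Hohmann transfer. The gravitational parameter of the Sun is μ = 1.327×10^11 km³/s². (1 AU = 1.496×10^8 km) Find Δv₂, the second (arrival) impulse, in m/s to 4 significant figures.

Δv₂ = 4436 m/s

In km: r₁ = 1.43 × 1.496×10^8 = 2.13928×10^8 km; r₂ = 5.00 × 1.496×10^8 = 7.480×10^8 km.
The Hohmann ellipse has a_t = (r₁ + r₂)/2 = 4.80964×10^8 km.
Circular speed at r = 7.480×10^8 km: v_c = √(μ/r) = 13.319 km/s.
Transfer-orbit speed at the same r (vis-viva, a = a_t): v_t = √[μ(2/r − 1/a_t)] = 8.8831 km/s.
Δv₂ = |v_t − v_c| = |8.8831 − 13.319| = 4.436 km/s.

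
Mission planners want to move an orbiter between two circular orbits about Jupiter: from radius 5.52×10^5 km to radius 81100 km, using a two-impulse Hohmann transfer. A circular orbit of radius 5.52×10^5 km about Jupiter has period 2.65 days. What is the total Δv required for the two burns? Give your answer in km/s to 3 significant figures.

Δv = 20.1 km/s

From Kepler's third law T² = 4π²r³/μ at r = 5.52×10^5 km, T = 2.65 days = 2.65 × 86400 s = 2.2896×10^5 s: μ = 4π²r³/T² = 1.26665×10^8 km³/s².
Transfer-ellipse semi-major axis a_t = (r₁ + r₂)/2 = (5.520×10^5 + 81100)/2 = 3.1655×10^5 km.
Circular speed at r₁: v₁ = √(μ/r₁) = √(1.26665×10^8/5.520×10^5) = 15.148 km/s.
On the transfer ellipse at r₁, v² = μ(2/r − 1/a) gives v_a = √[μ(2/r₁ − 1/a_t)] = 7.6674 km/s.
First burn Δv₁ = |v_a − v₁| = 7.481 km/s.
At r₂, v₂ = √(μ/r₂) = 39.52 km/s.
Transfer-orbit speed at r₂: v_p = √[μ(2/r₂ − 1/a_t)] = 52.19 km/s.
Second burn Δv₂ = |v₂ − v_p| = 12.67 km/s.
Δv = Δv₁ + Δv₂ = 7.481 + 12.67 = 20.15 km/s.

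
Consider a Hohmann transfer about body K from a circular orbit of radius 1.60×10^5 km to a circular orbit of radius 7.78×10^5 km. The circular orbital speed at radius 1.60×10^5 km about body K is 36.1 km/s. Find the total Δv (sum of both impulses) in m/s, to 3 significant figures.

Δv = 17200 m/s

From the circular-orbit relation v² = μ/r at r = 1.60×10^5 km: μ = v²r = (36.1)² × 1.60×10^5 = 2.08514×10^8 km³/s².
The Hohmann ellipse has a_t = (r₁ + r₂)/2 = 4.690×10^5 km.
At r₁ the circular-orbit speed is v₁ = √(μ/r₁) = 36.100 km/s.
On the transfer ellipse at r₁, v² = μ(2/r − 1/a) gives v_p = √[μ(2/r₁ − 1/a_t)] = 46.495 km/s.
First burn Δv₁ = |v_p − v₁| = 10.395 km/s.
Circular speed at r₂: v₂ = √(μ/r₂) = 16.371 km/s.
Transfer-orbit speed at r₂: v_a = √[μ(2/r₂ − 1/a_t)] = 9.5620 km/s.
Second burn Δv₂ = |v₂ − v_a| = 6.8090 km/s.
Total Δv = Δv₁ + Δv₂ = 17.20 km/s.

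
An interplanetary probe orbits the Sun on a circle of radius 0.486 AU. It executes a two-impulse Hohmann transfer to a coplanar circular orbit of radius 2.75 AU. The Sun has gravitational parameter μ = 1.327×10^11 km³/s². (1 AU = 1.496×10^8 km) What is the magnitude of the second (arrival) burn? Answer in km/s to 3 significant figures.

In km: r₁ = 0.486 × 1.496×10^8 = 7.27056×10^7 km; r₂ = 2.75 × 1.496×10^8 = 4.114×10^8 km.
Transfer-ellipse semi-major axis a_t = (r₁ + r₂)/2 = (7.27056×10^7 + 4.114×10^8)/2 = 2.420528×10^8 km.
On the circular orbit at r = 4.114×10^8 km, v_c = √(μ/r) = 17.96 km/s.
Transfer-orbit speed at the same r (vis-viva, a = a_t): v_t = √[μ(2/r − 1/a_t)] = 9.843 km/s.
Δv₂ = |v_t − v_c| = |9.843 − 17.96| = 8.117 km/s.

Δv₂ = 8.12 km/s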